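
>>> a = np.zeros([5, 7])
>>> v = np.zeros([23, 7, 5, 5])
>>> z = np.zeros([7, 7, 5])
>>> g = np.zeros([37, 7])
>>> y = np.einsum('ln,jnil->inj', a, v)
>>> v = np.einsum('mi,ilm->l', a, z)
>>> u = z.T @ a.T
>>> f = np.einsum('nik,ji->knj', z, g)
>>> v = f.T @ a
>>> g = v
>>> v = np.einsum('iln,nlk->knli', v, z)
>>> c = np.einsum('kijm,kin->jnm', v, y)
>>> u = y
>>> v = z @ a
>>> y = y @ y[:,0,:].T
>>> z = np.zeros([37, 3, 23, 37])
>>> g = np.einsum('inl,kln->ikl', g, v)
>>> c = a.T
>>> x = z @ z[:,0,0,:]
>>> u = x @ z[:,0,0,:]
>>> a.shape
(5, 7)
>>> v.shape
(7, 7, 7)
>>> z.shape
(37, 3, 23, 37)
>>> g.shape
(37, 7, 7)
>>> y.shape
(5, 7, 5)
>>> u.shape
(37, 3, 23, 37)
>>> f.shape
(5, 7, 37)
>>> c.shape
(7, 5)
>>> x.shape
(37, 3, 23, 37)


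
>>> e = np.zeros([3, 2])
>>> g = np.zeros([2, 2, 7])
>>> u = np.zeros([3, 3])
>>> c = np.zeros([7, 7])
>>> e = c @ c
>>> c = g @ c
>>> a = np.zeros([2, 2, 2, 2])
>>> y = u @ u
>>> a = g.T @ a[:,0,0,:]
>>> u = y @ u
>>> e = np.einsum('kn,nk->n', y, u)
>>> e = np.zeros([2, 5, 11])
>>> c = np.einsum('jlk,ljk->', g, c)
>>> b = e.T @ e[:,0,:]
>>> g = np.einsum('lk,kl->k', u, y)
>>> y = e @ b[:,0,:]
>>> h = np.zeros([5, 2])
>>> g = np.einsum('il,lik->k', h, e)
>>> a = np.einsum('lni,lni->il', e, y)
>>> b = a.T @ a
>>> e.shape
(2, 5, 11)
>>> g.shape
(11,)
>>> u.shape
(3, 3)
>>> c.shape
()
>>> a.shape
(11, 2)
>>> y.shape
(2, 5, 11)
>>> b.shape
(2, 2)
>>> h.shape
(5, 2)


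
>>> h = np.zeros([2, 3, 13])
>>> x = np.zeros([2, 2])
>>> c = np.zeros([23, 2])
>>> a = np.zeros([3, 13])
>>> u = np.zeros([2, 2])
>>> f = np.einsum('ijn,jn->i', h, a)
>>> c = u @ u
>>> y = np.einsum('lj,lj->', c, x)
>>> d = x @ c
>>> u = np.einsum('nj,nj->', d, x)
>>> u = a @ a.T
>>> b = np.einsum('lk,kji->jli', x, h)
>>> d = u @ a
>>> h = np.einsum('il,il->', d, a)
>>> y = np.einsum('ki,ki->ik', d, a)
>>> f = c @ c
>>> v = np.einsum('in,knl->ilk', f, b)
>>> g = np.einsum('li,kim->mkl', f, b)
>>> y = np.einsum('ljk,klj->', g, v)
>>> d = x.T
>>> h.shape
()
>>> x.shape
(2, 2)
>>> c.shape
(2, 2)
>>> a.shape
(3, 13)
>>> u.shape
(3, 3)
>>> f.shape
(2, 2)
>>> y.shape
()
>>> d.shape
(2, 2)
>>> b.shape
(3, 2, 13)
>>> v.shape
(2, 13, 3)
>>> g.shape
(13, 3, 2)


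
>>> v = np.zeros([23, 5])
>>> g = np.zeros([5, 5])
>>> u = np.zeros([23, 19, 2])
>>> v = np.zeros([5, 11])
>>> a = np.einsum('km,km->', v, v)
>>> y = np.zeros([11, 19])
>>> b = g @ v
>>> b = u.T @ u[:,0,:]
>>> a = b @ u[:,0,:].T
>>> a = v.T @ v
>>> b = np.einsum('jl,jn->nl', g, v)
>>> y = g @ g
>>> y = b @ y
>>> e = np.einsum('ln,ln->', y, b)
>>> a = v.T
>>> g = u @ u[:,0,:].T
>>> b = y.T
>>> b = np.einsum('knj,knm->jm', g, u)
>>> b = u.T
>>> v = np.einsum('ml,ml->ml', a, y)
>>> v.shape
(11, 5)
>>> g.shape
(23, 19, 23)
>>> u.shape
(23, 19, 2)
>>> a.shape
(11, 5)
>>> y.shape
(11, 5)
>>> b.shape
(2, 19, 23)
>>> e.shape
()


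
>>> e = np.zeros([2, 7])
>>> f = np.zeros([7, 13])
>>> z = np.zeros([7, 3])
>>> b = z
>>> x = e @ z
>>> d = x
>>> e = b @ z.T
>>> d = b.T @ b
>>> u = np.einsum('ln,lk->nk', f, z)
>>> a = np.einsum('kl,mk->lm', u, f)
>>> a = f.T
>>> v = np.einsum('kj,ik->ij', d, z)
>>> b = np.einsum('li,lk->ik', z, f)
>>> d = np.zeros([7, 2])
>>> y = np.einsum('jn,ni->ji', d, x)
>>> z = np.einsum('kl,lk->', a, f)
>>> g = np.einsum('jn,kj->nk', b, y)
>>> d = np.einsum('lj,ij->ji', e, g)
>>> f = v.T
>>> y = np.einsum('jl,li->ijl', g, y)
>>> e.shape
(7, 7)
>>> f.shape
(3, 7)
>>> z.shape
()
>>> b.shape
(3, 13)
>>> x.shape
(2, 3)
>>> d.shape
(7, 13)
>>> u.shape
(13, 3)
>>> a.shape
(13, 7)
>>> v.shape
(7, 3)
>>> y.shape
(3, 13, 7)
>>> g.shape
(13, 7)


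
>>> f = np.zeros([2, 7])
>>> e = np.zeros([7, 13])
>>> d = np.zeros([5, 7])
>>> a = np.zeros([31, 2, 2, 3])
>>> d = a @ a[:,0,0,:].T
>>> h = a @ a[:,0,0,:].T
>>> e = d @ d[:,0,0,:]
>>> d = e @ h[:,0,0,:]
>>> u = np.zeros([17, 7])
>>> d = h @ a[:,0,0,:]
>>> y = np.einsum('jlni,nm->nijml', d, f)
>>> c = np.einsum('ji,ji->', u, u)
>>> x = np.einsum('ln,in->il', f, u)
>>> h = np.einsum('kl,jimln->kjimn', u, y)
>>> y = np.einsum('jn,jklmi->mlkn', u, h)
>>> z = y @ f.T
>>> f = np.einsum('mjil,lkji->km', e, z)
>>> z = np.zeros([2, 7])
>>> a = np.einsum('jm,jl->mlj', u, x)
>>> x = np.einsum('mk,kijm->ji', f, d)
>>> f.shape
(3, 31)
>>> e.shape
(31, 2, 2, 31)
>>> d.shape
(31, 2, 2, 3)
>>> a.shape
(7, 2, 17)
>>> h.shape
(17, 2, 3, 31, 2)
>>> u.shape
(17, 7)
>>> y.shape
(31, 3, 2, 7)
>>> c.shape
()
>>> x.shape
(2, 2)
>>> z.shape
(2, 7)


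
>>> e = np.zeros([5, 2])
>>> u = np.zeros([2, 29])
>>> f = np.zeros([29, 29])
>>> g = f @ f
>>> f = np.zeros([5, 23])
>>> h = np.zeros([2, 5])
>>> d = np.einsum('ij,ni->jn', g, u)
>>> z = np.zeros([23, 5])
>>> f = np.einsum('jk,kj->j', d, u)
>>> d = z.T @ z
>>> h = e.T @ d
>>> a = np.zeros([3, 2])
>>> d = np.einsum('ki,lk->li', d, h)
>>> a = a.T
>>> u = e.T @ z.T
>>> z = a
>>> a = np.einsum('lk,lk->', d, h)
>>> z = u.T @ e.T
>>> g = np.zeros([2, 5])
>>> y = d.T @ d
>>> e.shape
(5, 2)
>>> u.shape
(2, 23)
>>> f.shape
(29,)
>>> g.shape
(2, 5)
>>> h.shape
(2, 5)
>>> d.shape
(2, 5)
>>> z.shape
(23, 5)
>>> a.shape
()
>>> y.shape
(5, 5)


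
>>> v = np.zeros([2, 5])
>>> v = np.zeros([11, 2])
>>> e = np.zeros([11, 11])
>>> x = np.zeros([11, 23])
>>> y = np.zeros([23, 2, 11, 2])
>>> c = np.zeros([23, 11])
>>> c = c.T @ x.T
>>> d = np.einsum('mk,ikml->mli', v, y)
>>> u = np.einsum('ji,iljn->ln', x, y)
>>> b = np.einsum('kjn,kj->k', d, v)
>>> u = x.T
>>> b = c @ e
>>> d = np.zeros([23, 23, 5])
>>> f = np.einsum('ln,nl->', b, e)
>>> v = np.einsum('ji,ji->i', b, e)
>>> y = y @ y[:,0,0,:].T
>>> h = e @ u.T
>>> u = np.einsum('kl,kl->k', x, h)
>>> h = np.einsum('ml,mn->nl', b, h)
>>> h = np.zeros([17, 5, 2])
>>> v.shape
(11,)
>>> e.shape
(11, 11)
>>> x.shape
(11, 23)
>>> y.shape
(23, 2, 11, 23)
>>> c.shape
(11, 11)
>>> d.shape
(23, 23, 5)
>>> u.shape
(11,)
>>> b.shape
(11, 11)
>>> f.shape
()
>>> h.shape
(17, 5, 2)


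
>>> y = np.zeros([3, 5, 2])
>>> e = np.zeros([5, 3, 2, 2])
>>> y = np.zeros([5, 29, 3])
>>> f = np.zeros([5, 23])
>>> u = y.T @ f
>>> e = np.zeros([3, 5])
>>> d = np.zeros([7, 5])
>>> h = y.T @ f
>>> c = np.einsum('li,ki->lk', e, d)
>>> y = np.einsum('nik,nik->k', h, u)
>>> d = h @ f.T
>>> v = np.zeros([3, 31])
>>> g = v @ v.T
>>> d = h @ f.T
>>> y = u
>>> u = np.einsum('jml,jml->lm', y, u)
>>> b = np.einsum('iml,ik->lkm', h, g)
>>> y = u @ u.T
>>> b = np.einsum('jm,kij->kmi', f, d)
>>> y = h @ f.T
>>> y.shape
(3, 29, 5)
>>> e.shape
(3, 5)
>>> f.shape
(5, 23)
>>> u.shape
(23, 29)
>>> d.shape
(3, 29, 5)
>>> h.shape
(3, 29, 23)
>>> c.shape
(3, 7)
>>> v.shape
(3, 31)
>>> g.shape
(3, 3)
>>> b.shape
(3, 23, 29)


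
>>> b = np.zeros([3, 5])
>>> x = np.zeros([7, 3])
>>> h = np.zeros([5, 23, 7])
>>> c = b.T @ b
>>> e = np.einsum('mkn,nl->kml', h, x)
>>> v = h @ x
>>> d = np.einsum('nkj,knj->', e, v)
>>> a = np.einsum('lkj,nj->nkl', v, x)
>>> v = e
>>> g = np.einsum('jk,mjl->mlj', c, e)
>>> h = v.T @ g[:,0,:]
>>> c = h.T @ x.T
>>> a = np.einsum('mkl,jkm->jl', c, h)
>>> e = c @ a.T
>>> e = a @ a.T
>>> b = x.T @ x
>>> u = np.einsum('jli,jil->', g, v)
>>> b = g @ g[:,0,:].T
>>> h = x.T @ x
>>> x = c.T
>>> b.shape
(23, 3, 23)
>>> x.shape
(7, 5, 5)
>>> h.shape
(3, 3)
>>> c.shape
(5, 5, 7)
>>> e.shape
(3, 3)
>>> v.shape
(23, 5, 3)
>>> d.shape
()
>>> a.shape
(3, 7)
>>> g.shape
(23, 3, 5)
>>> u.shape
()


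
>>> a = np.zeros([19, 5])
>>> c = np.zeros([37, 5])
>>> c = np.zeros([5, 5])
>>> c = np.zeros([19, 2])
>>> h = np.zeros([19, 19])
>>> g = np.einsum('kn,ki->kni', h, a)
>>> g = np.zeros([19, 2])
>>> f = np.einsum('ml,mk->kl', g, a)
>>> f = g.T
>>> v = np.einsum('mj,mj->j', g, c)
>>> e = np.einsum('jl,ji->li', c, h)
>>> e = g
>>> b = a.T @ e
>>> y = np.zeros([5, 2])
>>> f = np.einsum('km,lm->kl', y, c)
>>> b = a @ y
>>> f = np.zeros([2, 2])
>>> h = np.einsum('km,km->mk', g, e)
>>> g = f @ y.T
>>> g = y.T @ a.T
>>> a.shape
(19, 5)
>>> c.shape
(19, 2)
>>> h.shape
(2, 19)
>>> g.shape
(2, 19)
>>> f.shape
(2, 2)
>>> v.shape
(2,)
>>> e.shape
(19, 2)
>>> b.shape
(19, 2)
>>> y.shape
(5, 2)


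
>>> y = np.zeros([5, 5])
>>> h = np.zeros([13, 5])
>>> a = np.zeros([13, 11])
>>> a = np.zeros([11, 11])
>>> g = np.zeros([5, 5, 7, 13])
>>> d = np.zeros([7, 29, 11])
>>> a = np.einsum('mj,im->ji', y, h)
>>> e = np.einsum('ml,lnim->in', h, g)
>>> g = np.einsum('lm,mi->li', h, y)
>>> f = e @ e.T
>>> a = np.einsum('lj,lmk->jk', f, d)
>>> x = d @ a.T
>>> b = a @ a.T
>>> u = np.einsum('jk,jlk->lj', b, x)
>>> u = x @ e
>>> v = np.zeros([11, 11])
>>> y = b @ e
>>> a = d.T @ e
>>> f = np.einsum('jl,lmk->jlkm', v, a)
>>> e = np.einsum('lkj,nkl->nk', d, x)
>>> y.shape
(7, 5)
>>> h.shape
(13, 5)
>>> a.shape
(11, 29, 5)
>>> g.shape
(13, 5)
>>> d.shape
(7, 29, 11)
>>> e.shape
(7, 29)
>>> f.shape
(11, 11, 5, 29)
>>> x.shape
(7, 29, 7)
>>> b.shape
(7, 7)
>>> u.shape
(7, 29, 5)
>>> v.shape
(11, 11)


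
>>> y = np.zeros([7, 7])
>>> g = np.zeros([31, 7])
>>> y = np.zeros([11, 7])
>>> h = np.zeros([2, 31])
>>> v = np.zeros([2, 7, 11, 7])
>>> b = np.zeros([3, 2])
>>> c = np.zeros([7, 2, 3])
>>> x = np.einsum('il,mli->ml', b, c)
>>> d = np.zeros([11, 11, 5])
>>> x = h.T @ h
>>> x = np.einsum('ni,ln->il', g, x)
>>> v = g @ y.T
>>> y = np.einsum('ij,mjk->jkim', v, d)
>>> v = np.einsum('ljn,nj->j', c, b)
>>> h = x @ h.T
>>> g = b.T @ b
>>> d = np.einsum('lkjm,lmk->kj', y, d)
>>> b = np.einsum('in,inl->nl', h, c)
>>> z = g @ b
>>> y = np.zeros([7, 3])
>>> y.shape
(7, 3)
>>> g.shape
(2, 2)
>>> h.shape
(7, 2)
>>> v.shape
(2,)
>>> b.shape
(2, 3)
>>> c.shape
(7, 2, 3)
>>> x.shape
(7, 31)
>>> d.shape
(5, 31)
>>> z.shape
(2, 3)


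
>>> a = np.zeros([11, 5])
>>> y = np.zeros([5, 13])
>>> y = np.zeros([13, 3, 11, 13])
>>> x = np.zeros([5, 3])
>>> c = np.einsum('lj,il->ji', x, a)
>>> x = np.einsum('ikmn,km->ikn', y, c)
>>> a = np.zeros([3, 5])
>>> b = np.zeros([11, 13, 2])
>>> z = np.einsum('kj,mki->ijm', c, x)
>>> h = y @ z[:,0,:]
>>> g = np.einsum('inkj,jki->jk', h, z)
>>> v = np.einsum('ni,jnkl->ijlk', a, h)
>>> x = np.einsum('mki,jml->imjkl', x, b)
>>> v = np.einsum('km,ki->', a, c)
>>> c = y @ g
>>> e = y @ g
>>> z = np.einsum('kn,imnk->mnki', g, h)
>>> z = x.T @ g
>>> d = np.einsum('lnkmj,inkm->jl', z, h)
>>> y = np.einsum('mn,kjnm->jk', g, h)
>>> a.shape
(3, 5)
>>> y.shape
(3, 13)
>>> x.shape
(13, 13, 11, 3, 2)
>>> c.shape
(13, 3, 11, 11)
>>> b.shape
(11, 13, 2)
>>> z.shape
(2, 3, 11, 13, 11)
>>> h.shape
(13, 3, 11, 13)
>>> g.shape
(13, 11)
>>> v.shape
()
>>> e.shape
(13, 3, 11, 11)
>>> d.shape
(11, 2)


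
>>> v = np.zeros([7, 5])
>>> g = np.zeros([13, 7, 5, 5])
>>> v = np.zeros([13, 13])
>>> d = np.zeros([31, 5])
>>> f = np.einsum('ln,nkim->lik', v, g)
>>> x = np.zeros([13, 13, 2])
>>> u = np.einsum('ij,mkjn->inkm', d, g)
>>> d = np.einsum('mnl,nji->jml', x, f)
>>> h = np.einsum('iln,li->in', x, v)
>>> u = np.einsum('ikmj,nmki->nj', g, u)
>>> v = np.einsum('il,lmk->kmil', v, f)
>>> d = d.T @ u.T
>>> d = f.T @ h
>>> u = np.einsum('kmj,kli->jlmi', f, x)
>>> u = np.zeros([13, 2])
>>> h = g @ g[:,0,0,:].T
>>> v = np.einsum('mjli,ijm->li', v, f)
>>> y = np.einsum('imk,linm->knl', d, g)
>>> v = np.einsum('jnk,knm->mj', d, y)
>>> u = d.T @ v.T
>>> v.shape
(13, 7)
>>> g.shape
(13, 7, 5, 5)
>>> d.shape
(7, 5, 2)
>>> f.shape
(13, 5, 7)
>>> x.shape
(13, 13, 2)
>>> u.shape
(2, 5, 13)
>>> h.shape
(13, 7, 5, 13)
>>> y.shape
(2, 5, 13)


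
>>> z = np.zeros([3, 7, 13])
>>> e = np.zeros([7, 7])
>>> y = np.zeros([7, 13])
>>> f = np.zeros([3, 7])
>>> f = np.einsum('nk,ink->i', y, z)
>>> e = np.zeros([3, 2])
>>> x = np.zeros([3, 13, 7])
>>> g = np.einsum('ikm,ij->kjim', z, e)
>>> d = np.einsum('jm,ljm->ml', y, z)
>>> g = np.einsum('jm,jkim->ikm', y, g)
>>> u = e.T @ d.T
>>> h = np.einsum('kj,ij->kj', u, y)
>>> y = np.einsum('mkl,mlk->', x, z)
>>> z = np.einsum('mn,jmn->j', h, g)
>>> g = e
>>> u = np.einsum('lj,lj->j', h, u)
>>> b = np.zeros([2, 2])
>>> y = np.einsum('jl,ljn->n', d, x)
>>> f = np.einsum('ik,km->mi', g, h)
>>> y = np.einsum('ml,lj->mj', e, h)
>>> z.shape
(3,)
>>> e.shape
(3, 2)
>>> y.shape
(3, 13)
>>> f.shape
(13, 3)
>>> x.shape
(3, 13, 7)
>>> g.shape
(3, 2)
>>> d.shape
(13, 3)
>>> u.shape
(13,)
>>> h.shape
(2, 13)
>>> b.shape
(2, 2)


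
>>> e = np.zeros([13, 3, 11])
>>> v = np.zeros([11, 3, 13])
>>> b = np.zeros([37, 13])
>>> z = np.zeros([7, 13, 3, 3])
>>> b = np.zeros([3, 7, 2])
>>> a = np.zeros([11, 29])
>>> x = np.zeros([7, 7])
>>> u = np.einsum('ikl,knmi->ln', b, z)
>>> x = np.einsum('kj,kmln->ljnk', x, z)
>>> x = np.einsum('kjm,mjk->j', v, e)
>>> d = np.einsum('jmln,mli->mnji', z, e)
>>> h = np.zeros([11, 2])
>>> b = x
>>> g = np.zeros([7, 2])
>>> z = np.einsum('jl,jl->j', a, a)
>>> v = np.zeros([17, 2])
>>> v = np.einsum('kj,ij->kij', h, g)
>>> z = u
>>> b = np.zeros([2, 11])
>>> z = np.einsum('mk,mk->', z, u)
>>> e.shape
(13, 3, 11)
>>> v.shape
(11, 7, 2)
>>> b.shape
(2, 11)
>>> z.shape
()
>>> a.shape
(11, 29)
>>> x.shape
(3,)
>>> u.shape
(2, 13)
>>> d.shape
(13, 3, 7, 11)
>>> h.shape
(11, 2)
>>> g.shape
(7, 2)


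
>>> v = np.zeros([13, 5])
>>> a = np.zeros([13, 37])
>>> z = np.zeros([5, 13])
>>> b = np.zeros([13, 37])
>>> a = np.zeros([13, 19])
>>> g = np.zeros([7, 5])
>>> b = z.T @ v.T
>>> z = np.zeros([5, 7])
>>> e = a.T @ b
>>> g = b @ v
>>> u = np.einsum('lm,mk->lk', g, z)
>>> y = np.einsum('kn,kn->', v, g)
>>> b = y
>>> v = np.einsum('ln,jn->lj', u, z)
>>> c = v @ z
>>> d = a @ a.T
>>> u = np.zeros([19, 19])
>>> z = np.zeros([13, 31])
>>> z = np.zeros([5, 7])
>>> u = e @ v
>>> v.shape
(13, 5)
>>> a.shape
(13, 19)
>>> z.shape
(5, 7)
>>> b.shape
()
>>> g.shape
(13, 5)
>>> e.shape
(19, 13)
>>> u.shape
(19, 5)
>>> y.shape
()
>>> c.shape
(13, 7)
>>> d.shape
(13, 13)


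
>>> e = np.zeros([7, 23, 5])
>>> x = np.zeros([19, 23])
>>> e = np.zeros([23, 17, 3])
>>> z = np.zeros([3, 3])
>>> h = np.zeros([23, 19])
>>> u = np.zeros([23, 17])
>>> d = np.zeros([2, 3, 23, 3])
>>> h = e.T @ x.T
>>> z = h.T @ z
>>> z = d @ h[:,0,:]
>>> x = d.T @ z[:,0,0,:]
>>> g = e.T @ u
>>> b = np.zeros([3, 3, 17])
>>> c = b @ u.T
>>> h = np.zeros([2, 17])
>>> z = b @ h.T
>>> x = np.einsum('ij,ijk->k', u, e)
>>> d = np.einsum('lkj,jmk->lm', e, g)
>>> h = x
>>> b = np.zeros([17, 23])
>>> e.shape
(23, 17, 3)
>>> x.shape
(3,)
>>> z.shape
(3, 3, 2)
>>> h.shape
(3,)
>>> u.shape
(23, 17)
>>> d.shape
(23, 17)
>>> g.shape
(3, 17, 17)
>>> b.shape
(17, 23)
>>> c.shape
(3, 3, 23)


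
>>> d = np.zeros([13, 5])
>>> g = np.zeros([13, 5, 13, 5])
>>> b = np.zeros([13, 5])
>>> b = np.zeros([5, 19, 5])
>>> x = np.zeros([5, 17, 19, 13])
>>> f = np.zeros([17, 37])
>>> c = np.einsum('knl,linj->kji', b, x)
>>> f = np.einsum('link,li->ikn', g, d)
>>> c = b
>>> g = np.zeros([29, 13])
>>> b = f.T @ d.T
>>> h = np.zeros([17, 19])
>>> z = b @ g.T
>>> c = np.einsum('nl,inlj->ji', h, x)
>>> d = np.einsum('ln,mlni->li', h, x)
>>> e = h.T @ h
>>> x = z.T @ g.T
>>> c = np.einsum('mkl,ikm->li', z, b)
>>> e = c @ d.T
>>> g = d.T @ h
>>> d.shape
(17, 13)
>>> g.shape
(13, 19)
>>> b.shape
(13, 5, 13)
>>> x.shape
(29, 5, 29)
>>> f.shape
(5, 5, 13)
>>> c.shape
(29, 13)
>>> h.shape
(17, 19)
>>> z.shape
(13, 5, 29)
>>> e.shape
(29, 17)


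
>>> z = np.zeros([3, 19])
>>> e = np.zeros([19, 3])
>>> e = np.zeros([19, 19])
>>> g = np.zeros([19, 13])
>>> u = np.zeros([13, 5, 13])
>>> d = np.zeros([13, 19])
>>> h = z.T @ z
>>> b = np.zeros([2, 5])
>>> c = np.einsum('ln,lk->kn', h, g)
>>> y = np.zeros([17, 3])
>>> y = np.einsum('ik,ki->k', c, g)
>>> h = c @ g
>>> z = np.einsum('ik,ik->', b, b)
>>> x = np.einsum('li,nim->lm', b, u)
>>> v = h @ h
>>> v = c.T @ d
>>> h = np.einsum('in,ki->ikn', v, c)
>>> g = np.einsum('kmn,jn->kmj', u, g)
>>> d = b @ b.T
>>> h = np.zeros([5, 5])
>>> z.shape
()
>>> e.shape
(19, 19)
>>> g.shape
(13, 5, 19)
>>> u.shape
(13, 5, 13)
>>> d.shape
(2, 2)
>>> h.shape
(5, 5)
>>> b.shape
(2, 5)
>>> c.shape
(13, 19)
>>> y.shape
(19,)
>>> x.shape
(2, 13)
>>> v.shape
(19, 19)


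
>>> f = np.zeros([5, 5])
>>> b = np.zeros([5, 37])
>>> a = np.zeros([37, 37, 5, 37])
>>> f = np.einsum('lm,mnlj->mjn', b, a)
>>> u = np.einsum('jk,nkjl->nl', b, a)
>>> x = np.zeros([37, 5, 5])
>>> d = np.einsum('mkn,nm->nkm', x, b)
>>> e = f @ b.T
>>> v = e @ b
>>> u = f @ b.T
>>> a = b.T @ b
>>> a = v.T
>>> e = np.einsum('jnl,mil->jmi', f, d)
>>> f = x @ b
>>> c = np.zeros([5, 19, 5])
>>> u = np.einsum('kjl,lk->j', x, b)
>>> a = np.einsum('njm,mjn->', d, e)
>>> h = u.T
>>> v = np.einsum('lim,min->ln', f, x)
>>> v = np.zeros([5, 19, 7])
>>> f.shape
(37, 5, 37)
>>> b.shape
(5, 37)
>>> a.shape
()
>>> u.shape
(5,)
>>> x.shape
(37, 5, 5)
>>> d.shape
(5, 5, 37)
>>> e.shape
(37, 5, 5)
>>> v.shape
(5, 19, 7)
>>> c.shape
(5, 19, 5)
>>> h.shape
(5,)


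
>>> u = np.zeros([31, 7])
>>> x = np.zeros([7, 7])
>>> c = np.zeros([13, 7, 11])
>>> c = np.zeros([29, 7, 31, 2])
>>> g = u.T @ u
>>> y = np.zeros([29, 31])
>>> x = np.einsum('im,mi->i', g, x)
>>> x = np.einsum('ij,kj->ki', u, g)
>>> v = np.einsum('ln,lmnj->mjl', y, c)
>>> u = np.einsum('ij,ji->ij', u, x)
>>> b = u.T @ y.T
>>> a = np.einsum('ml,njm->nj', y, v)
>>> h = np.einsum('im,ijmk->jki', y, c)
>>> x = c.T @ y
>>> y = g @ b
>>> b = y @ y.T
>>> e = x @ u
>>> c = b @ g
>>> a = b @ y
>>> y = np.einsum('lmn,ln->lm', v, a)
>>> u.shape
(31, 7)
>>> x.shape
(2, 31, 7, 31)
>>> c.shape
(7, 7)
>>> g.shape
(7, 7)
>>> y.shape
(7, 2)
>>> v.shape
(7, 2, 29)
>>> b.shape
(7, 7)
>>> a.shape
(7, 29)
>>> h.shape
(7, 2, 29)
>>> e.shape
(2, 31, 7, 7)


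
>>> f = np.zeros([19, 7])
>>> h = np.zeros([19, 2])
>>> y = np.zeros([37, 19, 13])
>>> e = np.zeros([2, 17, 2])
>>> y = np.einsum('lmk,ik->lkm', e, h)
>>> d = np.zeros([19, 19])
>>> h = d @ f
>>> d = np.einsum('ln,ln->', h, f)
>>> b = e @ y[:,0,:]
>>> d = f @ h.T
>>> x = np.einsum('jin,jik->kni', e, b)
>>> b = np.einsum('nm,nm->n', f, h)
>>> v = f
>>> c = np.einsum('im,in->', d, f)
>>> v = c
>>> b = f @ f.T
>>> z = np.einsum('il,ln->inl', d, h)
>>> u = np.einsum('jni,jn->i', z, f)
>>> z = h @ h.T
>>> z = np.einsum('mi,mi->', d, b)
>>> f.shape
(19, 7)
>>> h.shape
(19, 7)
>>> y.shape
(2, 2, 17)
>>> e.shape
(2, 17, 2)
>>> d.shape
(19, 19)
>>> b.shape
(19, 19)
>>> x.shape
(17, 2, 17)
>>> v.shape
()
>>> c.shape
()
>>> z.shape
()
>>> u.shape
(19,)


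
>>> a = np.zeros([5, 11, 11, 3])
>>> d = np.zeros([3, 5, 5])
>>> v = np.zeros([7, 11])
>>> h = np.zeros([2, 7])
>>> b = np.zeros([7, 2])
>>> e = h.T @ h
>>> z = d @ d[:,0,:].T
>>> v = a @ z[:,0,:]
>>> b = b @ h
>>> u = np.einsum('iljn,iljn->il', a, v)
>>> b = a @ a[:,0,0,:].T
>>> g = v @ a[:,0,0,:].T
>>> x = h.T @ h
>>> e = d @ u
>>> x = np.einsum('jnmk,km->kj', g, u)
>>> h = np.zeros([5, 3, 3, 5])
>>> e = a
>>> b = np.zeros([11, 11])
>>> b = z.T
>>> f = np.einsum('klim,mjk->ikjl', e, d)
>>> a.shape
(5, 11, 11, 3)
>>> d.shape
(3, 5, 5)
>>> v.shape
(5, 11, 11, 3)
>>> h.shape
(5, 3, 3, 5)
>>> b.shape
(3, 5, 3)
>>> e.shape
(5, 11, 11, 3)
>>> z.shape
(3, 5, 3)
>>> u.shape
(5, 11)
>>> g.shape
(5, 11, 11, 5)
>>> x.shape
(5, 5)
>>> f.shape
(11, 5, 5, 11)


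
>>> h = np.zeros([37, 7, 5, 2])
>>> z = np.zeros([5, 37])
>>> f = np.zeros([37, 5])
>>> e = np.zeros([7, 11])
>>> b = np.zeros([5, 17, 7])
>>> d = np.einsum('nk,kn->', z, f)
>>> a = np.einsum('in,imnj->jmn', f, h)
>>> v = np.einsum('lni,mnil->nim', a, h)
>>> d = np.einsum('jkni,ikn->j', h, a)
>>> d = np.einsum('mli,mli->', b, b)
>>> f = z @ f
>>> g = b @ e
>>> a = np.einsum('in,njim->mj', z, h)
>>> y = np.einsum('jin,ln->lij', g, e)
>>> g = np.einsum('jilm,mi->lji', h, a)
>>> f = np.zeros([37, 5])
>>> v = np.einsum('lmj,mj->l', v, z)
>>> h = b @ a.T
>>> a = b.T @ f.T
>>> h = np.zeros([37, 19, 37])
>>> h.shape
(37, 19, 37)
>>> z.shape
(5, 37)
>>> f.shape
(37, 5)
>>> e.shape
(7, 11)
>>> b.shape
(5, 17, 7)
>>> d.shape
()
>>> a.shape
(7, 17, 37)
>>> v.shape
(7,)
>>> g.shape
(5, 37, 7)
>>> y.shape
(7, 17, 5)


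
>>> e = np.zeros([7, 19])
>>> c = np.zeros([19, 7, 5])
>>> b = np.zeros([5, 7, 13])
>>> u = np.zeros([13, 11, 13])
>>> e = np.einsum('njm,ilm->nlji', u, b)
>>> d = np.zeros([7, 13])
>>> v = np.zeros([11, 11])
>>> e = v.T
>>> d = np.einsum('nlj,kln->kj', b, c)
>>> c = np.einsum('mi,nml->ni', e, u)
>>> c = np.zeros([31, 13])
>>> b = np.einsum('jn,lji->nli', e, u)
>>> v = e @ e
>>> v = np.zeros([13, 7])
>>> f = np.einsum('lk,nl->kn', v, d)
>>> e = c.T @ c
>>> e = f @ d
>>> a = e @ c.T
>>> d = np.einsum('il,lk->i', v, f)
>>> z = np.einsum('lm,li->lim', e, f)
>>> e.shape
(7, 13)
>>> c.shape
(31, 13)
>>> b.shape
(11, 13, 13)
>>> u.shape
(13, 11, 13)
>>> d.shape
(13,)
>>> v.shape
(13, 7)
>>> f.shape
(7, 19)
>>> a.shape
(7, 31)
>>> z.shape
(7, 19, 13)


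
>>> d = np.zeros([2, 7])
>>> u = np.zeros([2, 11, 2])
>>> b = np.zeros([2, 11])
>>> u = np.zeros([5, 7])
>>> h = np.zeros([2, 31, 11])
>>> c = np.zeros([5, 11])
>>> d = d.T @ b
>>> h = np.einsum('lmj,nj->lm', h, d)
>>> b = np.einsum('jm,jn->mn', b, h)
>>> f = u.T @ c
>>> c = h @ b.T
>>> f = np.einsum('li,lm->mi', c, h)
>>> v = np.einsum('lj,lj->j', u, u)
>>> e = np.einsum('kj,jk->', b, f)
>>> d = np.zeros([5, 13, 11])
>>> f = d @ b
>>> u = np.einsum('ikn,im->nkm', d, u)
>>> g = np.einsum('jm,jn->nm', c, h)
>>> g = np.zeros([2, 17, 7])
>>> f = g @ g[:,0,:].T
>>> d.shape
(5, 13, 11)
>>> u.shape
(11, 13, 7)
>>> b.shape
(11, 31)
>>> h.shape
(2, 31)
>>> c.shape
(2, 11)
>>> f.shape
(2, 17, 2)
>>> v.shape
(7,)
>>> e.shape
()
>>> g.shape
(2, 17, 7)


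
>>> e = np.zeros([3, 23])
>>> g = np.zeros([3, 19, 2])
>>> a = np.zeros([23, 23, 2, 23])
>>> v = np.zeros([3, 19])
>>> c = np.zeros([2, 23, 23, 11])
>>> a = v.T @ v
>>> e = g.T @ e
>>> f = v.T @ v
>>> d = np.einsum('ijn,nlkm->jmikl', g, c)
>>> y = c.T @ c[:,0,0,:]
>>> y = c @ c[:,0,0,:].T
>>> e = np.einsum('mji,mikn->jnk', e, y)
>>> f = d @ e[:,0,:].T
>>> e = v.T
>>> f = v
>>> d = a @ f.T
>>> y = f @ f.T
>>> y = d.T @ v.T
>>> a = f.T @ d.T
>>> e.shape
(19, 3)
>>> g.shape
(3, 19, 2)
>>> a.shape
(19, 19)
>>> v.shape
(3, 19)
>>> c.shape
(2, 23, 23, 11)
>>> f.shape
(3, 19)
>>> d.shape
(19, 3)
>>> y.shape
(3, 3)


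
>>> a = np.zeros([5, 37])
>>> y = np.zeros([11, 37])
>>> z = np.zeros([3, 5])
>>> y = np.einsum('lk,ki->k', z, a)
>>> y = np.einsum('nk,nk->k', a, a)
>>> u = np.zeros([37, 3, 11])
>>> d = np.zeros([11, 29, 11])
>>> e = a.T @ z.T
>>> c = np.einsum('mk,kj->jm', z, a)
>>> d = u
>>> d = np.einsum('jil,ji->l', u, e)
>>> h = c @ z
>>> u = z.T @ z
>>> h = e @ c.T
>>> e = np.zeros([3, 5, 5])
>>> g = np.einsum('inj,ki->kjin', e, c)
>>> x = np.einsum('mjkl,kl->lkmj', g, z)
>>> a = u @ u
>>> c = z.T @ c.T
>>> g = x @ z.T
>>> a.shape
(5, 5)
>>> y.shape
(37,)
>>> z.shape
(3, 5)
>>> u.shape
(5, 5)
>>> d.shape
(11,)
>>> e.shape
(3, 5, 5)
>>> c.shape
(5, 37)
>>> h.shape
(37, 37)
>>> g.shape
(5, 3, 37, 3)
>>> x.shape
(5, 3, 37, 5)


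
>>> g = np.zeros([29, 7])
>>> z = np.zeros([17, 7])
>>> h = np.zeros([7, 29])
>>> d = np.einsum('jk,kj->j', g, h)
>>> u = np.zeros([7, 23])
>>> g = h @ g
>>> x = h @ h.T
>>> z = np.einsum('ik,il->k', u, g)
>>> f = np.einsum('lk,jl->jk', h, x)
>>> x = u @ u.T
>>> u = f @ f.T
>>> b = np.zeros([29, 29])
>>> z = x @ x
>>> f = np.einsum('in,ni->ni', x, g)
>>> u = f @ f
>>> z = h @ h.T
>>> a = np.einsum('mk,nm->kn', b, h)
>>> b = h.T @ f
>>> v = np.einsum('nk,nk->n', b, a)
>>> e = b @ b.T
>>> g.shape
(7, 7)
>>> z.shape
(7, 7)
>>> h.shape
(7, 29)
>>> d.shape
(29,)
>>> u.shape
(7, 7)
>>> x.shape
(7, 7)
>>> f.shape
(7, 7)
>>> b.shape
(29, 7)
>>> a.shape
(29, 7)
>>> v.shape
(29,)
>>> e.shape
(29, 29)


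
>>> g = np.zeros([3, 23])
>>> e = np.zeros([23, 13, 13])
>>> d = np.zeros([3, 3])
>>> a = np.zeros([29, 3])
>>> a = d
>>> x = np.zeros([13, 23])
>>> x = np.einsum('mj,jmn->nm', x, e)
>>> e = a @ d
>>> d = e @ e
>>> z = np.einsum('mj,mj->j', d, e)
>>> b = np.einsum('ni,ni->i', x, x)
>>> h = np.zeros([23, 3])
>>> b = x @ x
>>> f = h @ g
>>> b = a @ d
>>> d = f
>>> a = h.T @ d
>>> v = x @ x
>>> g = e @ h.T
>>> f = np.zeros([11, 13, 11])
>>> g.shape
(3, 23)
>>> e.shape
(3, 3)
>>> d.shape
(23, 23)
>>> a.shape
(3, 23)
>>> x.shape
(13, 13)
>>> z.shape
(3,)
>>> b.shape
(3, 3)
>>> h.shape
(23, 3)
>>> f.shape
(11, 13, 11)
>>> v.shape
(13, 13)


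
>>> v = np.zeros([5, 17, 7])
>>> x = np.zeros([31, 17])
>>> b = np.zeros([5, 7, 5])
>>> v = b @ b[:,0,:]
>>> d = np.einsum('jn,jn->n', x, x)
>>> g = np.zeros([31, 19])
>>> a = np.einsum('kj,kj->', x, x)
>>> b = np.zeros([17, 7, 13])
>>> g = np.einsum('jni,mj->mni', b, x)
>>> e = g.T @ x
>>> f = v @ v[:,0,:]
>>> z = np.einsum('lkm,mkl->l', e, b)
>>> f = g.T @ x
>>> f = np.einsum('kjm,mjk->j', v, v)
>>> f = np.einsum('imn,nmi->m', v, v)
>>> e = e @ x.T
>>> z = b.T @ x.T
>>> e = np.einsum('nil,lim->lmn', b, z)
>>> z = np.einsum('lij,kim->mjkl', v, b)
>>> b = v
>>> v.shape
(5, 7, 5)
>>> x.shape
(31, 17)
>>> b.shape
(5, 7, 5)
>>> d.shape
(17,)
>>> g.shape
(31, 7, 13)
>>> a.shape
()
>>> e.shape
(13, 31, 17)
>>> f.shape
(7,)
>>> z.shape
(13, 5, 17, 5)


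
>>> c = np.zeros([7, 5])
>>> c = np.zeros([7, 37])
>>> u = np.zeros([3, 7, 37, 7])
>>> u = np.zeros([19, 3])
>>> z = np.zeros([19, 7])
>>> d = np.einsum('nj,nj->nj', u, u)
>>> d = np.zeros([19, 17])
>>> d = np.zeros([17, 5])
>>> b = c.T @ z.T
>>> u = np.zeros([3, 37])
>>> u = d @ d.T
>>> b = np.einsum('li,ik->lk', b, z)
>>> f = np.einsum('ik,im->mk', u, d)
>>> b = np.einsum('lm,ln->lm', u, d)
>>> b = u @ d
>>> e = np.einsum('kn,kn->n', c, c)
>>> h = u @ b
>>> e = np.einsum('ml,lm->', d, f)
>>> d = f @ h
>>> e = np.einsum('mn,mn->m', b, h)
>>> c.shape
(7, 37)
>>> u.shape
(17, 17)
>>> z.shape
(19, 7)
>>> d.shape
(5, 5)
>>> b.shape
(17, 5)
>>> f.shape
(5, 17)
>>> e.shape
(17,)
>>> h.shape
(17, 5)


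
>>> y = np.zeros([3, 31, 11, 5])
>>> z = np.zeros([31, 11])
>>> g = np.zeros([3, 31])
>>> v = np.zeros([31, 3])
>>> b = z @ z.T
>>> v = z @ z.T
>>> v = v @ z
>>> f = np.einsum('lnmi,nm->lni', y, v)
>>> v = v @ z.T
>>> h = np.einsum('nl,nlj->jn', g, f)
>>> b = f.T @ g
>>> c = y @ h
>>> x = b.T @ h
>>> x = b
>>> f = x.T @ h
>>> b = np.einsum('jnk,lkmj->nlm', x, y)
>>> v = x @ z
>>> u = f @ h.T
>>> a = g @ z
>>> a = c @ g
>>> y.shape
(3, 31, 11, 5)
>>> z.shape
(31, 11)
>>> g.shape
(3, 31)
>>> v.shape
(5, 31, 11)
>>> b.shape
(31, 3, 11)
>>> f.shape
(31, 31, 3)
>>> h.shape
(5, 3)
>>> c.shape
(3, 31, 11, 3)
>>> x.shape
(5, 31, 31)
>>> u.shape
(31, 31, 5)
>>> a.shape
(3, 31, 11, 31)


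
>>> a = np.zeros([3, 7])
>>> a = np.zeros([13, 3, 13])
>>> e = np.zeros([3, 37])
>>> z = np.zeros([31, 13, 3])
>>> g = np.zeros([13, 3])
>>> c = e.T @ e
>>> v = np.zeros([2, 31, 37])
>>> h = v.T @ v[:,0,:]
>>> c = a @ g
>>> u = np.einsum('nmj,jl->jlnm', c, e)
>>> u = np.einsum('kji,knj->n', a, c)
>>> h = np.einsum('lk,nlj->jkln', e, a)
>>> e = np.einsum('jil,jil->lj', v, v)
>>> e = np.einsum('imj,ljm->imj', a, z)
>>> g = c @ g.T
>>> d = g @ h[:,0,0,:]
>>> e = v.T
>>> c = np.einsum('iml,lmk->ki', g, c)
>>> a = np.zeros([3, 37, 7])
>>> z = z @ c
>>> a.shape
(3, 37, 7)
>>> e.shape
(37, 31, 2)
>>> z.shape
(31, 13, 13)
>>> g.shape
(13, 3, 13)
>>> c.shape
(3, 13)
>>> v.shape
(2, 31, 37)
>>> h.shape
(13, 37, 3, 13)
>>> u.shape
(3,)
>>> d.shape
(13, 3, 13)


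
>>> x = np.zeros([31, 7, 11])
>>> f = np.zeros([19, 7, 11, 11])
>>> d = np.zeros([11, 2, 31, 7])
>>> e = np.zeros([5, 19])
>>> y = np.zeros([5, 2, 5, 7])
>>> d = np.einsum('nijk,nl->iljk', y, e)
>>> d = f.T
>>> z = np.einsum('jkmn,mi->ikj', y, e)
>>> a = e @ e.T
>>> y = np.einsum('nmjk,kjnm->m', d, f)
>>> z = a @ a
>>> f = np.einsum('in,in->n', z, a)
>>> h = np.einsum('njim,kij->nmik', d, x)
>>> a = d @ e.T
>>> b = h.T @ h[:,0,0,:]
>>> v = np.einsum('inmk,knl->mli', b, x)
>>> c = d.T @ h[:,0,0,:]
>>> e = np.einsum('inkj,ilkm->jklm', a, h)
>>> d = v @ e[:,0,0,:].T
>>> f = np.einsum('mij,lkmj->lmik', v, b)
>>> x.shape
(31, 7, 11)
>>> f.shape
(31, 19, 11, 7)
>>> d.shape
(19, 11, 5)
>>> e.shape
(5, 7, 19, 31)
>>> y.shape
(11,)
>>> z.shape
(5, 5)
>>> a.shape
(11, 11, 7, 5)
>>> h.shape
(11, 19, 7, 31)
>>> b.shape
(31, 7, 19, 31)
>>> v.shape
(19, 11, 31)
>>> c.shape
(19, 7, 11, 31)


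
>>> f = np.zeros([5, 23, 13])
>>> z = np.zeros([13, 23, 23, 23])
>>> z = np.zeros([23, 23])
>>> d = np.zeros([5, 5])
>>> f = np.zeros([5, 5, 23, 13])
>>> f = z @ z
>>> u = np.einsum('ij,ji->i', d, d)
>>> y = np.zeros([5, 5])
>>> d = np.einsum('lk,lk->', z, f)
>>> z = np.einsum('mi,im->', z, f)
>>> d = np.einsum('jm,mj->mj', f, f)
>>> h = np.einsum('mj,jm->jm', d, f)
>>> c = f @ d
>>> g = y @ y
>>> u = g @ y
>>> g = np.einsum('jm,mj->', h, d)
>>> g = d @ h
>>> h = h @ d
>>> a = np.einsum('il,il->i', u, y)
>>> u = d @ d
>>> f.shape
(23, 23)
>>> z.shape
()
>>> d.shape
(23, 23)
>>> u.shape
(23, 23)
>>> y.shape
(5, 5)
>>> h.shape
(23, 23)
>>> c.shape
(23, 23)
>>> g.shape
(23, 23)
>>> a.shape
(5,)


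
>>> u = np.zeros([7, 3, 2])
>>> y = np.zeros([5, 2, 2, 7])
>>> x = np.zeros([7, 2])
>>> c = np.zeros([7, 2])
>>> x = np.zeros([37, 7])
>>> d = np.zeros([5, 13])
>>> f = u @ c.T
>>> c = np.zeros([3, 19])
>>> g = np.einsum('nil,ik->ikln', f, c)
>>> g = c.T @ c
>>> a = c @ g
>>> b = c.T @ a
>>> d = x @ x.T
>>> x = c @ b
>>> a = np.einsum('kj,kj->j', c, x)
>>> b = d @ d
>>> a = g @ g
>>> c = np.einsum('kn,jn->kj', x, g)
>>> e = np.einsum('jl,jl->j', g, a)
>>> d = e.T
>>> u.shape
(7, 3, 2)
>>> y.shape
(5, 2, 2, 7)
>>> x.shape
(3, 19)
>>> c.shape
(3, 19)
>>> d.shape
(19,)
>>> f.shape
(7, 3, 7)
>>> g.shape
(19, 19)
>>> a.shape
(19, 19)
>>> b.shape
(37, 37)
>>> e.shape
(19,)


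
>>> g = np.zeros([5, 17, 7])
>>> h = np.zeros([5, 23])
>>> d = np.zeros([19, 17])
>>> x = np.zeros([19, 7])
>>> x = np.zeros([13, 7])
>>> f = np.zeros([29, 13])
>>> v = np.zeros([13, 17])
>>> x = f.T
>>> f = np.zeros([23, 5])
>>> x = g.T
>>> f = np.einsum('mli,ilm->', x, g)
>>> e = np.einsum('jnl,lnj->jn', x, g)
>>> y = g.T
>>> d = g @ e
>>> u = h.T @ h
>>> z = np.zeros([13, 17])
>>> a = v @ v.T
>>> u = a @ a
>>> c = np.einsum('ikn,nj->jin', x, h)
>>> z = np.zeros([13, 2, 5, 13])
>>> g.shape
(5, 17, 7)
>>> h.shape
(5, 23)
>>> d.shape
(5, 17, 17)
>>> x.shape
(7, 17, 5)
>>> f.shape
()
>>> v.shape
(13, 17)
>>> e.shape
(7, 17)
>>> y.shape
(7, 17, 5)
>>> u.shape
(13, 13)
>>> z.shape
(13, 2, 5, 13)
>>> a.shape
(13, 13)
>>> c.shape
(23, 7, 5)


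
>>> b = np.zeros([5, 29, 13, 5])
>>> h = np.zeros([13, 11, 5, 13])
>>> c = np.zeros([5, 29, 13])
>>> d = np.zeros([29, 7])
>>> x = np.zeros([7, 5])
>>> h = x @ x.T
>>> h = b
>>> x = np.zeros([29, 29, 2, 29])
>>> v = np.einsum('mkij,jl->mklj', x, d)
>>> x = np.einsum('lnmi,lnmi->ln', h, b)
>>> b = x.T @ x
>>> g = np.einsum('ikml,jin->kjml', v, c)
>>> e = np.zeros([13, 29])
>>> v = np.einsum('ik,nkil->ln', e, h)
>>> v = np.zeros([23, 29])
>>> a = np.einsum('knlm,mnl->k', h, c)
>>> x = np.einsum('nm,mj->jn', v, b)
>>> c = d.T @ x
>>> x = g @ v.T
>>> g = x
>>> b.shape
(29, 29)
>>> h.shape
(5, 29, 13, 5)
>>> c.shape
(7, 23)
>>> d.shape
(29, 7)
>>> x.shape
(29, 5, 7, 23)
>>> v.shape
(23, 29)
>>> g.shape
(29, 5, 7, 23)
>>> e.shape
(13, 29)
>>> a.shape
(5,)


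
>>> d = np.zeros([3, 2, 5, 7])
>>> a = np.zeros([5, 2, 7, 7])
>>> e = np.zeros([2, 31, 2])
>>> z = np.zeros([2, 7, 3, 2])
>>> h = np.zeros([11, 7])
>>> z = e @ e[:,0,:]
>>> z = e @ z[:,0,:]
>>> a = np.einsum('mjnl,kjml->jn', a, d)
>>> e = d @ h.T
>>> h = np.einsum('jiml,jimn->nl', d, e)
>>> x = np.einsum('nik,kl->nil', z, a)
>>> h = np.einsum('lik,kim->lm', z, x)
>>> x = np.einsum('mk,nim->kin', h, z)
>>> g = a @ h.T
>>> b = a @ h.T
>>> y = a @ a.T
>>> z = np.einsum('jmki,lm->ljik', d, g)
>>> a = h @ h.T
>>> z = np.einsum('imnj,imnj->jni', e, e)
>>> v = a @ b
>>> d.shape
(3, 2, 5, 7)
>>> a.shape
(2, 2)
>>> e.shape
(3, 2, 5, 11)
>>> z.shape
(11, 5, 3)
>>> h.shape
(2, 7)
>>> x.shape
(7, 31, 2)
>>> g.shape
(2, 2)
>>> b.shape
(2, 2)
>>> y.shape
(2, 2)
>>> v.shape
(2, 2)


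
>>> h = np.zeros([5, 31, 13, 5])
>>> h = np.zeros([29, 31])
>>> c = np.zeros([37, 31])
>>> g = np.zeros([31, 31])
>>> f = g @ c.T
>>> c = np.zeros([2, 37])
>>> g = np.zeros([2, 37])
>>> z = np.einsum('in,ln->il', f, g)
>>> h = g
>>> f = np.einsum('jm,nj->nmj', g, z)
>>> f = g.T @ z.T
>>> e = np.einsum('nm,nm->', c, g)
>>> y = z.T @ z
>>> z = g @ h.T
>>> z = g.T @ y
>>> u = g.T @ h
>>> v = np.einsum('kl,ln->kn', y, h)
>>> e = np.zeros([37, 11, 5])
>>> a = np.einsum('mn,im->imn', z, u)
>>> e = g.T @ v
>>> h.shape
(2, 37)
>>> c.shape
(2, 37)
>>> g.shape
(2, 37)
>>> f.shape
(37, 31)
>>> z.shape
(37, 2)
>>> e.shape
(37, 37)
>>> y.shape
(2, 2)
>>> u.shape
(37, 37)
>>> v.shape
(2, 37)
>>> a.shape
(37, 37, 2)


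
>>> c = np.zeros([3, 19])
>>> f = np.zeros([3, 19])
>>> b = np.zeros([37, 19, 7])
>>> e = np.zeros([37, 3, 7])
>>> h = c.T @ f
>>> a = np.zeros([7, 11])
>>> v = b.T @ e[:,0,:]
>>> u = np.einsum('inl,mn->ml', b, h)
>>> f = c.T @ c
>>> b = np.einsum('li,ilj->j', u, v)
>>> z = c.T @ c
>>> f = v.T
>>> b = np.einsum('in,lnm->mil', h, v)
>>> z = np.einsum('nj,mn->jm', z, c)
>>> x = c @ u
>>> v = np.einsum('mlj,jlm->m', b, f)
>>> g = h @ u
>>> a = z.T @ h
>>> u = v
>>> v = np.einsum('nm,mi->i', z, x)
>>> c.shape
(3, 19)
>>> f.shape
(7, 19, 7)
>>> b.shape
(7, 19, 7)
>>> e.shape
(37, 3, 7)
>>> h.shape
(19, 19)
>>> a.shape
(3, 19)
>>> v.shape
(7,)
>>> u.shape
(7,)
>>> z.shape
(19, 3)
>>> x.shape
(3, 7)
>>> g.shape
(19, 7)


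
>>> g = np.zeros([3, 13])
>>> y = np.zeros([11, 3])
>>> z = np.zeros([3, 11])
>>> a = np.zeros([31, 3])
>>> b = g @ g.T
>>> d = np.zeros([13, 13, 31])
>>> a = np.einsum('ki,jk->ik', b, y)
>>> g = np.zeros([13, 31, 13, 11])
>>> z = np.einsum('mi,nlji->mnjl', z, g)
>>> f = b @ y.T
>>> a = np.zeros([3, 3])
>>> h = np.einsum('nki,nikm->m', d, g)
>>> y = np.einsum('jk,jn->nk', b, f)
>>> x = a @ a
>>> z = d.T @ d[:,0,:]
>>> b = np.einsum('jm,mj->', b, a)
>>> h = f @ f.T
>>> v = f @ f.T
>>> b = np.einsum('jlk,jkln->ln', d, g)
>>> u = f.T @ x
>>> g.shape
(13, 31, 13, 11)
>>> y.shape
(11, 3)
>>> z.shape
(31, 13, 31)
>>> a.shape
(3, 3)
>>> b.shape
(13, 11)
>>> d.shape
(13, 13, 31)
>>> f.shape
(3, 11)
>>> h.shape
(3, 3)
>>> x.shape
(3, 3)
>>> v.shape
(3, 3)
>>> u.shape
(11, 3)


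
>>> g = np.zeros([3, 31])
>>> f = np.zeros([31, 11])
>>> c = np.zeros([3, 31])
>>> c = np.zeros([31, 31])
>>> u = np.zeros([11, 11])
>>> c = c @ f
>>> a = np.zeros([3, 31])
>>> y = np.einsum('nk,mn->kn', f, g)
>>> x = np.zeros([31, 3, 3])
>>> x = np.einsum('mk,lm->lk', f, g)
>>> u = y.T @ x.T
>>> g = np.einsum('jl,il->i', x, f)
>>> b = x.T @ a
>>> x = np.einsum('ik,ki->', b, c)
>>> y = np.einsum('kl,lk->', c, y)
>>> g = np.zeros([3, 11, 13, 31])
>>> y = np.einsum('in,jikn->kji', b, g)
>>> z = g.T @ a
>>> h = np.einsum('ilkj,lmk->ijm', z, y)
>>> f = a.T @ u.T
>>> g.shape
(3, 11, 13, 31)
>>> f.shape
(31, 31)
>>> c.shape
(31, 11)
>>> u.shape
(31, 3)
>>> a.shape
(3, 31)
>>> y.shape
(13, 3, 11)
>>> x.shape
()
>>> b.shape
(11, 31)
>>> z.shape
(31, 13, 11, 31)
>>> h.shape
(31, 31, 3)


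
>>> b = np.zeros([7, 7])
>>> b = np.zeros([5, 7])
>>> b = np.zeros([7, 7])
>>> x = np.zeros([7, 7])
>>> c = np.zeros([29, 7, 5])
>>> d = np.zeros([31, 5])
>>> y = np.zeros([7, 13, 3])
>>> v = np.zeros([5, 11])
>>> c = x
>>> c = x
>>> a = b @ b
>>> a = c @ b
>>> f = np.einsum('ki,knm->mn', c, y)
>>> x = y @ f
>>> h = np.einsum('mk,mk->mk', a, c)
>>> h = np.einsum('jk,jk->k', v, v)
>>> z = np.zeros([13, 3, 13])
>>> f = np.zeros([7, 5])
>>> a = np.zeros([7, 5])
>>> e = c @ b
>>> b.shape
(7, 7)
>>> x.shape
(7, 13, 13)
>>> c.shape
(7, 7)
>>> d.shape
(31, 5)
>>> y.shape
(7, 13, 3)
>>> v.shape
(5, 11)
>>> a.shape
(7, 5)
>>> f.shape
(7, 5)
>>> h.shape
(11,)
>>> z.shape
(13, 3, 13)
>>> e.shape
(7, 7)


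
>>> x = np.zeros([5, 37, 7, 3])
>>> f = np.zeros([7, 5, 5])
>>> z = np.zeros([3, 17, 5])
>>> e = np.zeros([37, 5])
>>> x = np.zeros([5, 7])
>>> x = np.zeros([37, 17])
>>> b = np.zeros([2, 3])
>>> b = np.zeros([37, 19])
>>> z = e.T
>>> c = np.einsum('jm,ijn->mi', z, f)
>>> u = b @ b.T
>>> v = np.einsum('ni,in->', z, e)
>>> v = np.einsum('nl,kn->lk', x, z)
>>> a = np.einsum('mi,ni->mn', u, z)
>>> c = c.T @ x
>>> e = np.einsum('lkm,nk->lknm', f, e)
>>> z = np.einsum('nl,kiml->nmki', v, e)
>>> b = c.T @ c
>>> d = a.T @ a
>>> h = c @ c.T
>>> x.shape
(37, 17)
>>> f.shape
(7, 5, 5)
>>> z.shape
(17, 37, 7, 5)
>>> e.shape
(7, 5, 37, 5)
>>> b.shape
(17, 17)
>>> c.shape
(7, 17)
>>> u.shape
(37, 37)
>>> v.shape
(17, 5)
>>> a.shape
(37, 5)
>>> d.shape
(5, 5)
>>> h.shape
(7, 7)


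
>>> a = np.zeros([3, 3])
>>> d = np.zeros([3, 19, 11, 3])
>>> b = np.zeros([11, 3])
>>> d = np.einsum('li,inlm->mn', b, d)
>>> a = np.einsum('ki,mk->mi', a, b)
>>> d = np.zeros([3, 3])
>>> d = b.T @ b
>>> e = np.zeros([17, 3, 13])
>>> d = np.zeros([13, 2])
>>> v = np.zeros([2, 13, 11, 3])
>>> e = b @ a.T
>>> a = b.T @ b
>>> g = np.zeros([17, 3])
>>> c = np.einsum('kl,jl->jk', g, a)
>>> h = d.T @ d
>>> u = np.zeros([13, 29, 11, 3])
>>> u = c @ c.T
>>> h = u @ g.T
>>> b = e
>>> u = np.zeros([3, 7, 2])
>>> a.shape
(3, 3)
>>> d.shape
(13, 2)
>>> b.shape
(11, 11)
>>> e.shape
(11, 11)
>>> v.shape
(2, 13, 11, 3)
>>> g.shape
(17, 3)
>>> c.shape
(3, 17)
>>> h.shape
(3, 17)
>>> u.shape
(3, 7, 2)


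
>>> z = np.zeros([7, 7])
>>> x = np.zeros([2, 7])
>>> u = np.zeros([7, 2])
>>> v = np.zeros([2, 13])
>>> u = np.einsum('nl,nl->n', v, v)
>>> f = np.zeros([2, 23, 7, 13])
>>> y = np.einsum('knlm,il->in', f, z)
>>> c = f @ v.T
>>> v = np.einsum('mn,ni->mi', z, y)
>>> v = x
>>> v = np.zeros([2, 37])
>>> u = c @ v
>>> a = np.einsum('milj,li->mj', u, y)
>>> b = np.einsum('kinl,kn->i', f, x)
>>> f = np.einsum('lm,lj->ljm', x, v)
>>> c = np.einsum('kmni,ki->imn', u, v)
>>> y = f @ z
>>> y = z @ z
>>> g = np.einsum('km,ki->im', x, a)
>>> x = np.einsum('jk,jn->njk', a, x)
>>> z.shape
(7, 7)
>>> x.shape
(7, 2, 37)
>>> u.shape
(2, 23, 7, 37)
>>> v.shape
(2, 37)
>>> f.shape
(2, 37, 7)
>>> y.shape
(7, 7)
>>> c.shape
(37, 23, 7)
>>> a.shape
(2, 37)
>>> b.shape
(23,)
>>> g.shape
(37, 7)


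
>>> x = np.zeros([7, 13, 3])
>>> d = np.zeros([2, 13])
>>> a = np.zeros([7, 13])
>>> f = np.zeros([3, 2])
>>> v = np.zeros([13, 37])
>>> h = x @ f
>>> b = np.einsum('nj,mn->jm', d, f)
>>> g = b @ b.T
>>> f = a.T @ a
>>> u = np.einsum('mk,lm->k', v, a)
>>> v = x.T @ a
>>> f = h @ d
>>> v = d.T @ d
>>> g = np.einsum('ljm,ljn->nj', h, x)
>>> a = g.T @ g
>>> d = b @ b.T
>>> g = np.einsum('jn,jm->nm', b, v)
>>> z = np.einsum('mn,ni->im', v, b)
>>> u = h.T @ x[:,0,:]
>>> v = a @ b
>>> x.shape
(7, 13, 3)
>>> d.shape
(13, 13)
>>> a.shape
(13, 13)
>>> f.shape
(7, 13, 13)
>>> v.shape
(13, 3)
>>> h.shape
(7, 13, 2)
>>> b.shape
(13, 3)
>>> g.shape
(3, 13)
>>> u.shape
(2, 13, 3)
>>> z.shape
(3, 13)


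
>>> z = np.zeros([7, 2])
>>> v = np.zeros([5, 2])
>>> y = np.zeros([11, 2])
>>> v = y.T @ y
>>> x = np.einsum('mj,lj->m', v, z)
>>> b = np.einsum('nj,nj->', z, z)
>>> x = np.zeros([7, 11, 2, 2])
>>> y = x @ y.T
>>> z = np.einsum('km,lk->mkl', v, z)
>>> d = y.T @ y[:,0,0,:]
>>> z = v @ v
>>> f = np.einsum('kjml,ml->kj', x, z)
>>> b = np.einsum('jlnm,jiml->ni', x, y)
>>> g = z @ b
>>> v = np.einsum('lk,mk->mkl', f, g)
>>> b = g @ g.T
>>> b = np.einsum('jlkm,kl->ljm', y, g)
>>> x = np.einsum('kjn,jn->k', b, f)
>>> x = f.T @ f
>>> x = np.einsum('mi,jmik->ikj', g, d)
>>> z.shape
(2, 2)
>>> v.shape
(2, 11, 7)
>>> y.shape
(7, 11, 2, 11)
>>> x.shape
(11, 11, 11)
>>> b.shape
(11, 7, 11)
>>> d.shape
(11, 2, 11, 11)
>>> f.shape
(7, 11)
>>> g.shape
(2, 11)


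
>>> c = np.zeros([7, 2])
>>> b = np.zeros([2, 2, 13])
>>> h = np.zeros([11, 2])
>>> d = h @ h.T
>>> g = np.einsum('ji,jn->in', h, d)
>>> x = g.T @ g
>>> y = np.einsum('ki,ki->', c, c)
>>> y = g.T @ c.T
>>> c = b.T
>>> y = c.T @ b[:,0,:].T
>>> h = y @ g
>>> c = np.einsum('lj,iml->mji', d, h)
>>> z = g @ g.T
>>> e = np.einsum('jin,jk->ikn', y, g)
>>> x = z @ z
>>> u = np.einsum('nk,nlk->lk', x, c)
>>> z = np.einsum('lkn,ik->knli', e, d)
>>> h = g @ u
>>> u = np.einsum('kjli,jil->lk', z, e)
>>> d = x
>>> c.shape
(2, 11, 2)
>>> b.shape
(2, 2, 13)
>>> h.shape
(2, 2)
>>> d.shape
(2, 2)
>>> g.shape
(2, 11)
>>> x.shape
(2, 2)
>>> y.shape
(2, 2, 2)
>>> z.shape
(11, 2, 2, 11)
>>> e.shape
(2, 11, 2)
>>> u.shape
(2, 11)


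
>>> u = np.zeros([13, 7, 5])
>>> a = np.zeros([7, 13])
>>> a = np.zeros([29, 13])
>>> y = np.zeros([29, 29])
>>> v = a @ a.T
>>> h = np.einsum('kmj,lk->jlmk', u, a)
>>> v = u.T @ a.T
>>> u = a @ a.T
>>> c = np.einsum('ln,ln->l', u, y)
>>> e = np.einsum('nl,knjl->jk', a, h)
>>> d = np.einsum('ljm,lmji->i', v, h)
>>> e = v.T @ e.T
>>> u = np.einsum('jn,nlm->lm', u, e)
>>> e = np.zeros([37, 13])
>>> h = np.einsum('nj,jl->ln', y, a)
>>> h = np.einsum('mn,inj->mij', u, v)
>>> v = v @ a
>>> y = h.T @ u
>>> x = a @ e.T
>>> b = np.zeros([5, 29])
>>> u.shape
(7, 7)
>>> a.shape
(29, 13)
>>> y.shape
(29, 5, 7)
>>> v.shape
(5, 7, 13)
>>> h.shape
(7, 5, 29)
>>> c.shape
(29,)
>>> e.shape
(37, 13)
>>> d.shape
(13,)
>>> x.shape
(29, 37)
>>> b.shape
(5, 29)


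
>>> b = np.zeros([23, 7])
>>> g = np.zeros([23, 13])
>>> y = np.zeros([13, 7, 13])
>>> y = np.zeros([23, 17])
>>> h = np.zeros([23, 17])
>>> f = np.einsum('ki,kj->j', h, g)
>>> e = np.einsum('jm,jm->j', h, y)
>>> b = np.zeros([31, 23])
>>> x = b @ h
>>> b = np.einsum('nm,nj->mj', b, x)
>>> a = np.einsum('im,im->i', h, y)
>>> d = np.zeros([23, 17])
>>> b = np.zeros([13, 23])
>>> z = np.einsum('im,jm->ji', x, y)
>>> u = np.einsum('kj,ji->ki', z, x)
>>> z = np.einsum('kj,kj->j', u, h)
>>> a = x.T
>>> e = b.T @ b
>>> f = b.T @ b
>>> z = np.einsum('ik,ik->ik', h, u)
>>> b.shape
(13, 23)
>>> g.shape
(23, 13)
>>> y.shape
(23, 17)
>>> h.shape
(23, 17)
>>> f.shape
(23, 23)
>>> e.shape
(23, 23)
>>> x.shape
(31, 17)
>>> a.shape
(17, 31)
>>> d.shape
(23, 17)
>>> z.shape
(23, 17)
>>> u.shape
(23, 17)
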